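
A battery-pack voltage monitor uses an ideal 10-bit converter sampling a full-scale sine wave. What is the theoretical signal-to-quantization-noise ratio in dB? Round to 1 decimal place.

SNR = 6.02·10 + 1.76 = 61.96 dB.

62.0 dB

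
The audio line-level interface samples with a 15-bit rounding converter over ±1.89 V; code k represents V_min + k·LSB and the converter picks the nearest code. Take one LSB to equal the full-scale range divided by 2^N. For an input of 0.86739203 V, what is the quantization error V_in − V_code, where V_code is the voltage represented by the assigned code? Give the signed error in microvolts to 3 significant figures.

+26.9 µV

The full-scale span is 1.89 − (-1.89) = 3.78 V. LSB = 3.78 V / 2^15 ≈ 115.4 µV.
Position in LSBs: (0.86739203 − (-1.89)) × 32768/3.78 = 23903.2333; rounding gives k = 23903.
Reconstructed level: -1.89 + 23903 × 3.78/32768 V = 0.86736511230 V.
Error = V_in − V_code = 0.86739203 − (0.86736511230) = +26.9 µV.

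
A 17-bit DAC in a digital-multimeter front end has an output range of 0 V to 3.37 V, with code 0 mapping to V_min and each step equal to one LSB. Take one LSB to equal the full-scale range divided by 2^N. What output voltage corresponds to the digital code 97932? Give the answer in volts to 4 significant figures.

2.518 V

V_FS = 3.37 V. LSB = 3.37 V / 2^17.
Output = V_min + (97932/131072) × range = 0 + 0.747162 × 3.37 V
      = 0 + 2.51794 = 2.51794 V.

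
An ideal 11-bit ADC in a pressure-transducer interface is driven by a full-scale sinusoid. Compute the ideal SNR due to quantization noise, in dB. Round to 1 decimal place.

68.0 dB

For an ideal N-bit converter with full-scale sine input, SNR = 6.02 N + 1.76 dB. SNR = 6.02 × 11 + 1.76 = 66.22 + 1.76 = 67.98 dB.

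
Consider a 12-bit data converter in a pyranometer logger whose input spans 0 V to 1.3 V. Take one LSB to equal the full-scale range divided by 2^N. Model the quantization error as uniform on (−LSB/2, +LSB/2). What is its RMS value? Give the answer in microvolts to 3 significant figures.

91.6 µV

V_FS = 1.3 V.
Step size = 1.3/4096 V = 317.38 µV.
V_rms = LSB/√12 = 317.38 µV / √12 = 91.6 µV.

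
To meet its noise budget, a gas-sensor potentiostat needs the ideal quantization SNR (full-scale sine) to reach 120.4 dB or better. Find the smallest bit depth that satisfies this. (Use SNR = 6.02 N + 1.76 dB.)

20 bits

6.02 N + 1.76 ≥ 120.4 gives N ≥ 19.708, so the minimum integer is 20.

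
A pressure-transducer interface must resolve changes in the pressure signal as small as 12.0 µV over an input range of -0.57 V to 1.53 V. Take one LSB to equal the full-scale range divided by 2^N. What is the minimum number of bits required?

Range = 1.53 − (-0.57) = 2.1 V.
Levels needed ≥ 2.1/12.0 µV = 175000. 2^18 = 262144 suffices, so N_min = 18.

18 bits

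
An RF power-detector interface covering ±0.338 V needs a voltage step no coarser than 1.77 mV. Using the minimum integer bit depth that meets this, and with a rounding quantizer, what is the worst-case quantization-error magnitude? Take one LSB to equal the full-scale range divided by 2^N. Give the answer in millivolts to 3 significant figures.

0.660 mV

Span: 0.338 V − (-0.338 V) = 0.676 V.
Levels needed ≥ 0.676/1.77 mV = 381.9. 2^9 = 512 suffices, so N_min = 9.
One LSB is 0.676 V / 512 = 1.3203 mV.
Max error for round-to-nearest is LSB/2 = 0.660 mV.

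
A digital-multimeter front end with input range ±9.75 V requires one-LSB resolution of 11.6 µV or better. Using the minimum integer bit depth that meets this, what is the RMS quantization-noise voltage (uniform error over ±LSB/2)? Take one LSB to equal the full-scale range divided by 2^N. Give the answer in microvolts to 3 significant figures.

2.68 µV

Full-scale range = 9.75 V − (-9.75 V) = 19.5 V.
Required number of levels: 19.5/11.6 µV = 1.6810e6; smallest N with 2^N ≥ that is 21.
LSB = 19.5 V / 2^21 = 9.2983 µV.
σ_q = LSB/√12 = 9.2983 µV/3.4641 = 2.68 µV.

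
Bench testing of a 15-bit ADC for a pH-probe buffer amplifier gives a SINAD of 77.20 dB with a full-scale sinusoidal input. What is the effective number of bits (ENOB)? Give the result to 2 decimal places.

12.53 bits

(77.20 − 1.76) / 6.02 = 75.44/6.02 = 12.5316 effective bits.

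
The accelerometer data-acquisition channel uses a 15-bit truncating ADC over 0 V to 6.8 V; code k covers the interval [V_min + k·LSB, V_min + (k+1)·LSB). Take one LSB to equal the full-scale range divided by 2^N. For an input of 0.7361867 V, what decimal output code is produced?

V_FS = 6.8 V. LSB = 6.8 V / 2^15 ≈ 207.5 µV.
code = ⌊(V_in − V_min)/LSB⌋ = ⌊(V_in − V_min) × 2^15 / range⌋
     = ⌊(0.7361867 − (0)) × 32768 / 6.8⌋ = ⌊0.7361867 × 32768/6.8⌋
     = ⌊3547.554⌋ = 3547.

3547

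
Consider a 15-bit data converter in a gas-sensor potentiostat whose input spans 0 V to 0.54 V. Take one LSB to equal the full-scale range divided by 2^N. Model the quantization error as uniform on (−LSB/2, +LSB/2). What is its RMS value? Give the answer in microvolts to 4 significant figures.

4.757 µV

Span = 0.54 V.
LSB = 0.54 V / 2^15 = 16.4795 µV.
V_rms = LSB/√12 = 16.4795 µV / √12 = 4.757 µV.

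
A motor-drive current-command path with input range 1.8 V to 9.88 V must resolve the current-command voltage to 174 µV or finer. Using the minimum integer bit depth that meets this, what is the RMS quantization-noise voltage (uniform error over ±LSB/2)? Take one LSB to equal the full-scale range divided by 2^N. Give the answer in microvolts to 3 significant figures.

35.6 µV

Range = 9.88 − (1.8) = 8.08 V.
Need 2^N ≥ 8.08 V / 174 µV = 46440 → N_min = 16.
One LSB is 8.08 V / 65536 = 123.29 µV.
σ_q = LSB/√12 = 123.29 µV/3.4641 = 35.6 µV.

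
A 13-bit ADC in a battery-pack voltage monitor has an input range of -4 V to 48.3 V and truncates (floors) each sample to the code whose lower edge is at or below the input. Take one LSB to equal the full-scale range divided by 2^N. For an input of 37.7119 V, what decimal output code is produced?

6533

Span: 48.3 V − (-4 V) = 52.3 V. LSB = 52.3 V / 2^13 ≈ 6.384 mV.
(V_in − V_min) × 2^13/range = (37.7119 − (-4)) × 8192/52.3 = 6533.535.
Floor → code = 6533.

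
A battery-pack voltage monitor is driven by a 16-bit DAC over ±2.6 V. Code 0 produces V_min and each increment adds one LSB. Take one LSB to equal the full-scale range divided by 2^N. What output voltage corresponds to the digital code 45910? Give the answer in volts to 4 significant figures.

1.043 V

Full-scale range = 2.6 V − (-2.6 V) = 5.2 V. LSB = 5.2 V / 2^16.
V_out = V_min + code × LSB = -2.6 V + 45910 × 5.2 V / 65536
      = -2.6 V + 3.64276 V = 1.04276 V.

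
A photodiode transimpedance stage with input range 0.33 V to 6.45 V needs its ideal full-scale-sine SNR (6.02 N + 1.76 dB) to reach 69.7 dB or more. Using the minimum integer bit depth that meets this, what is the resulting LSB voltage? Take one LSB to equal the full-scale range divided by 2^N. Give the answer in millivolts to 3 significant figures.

1.49 mV

Full-scale range = 6.45 V − (0.33 V) = 6.12 V.
6.02 N + 1.76 ≥ 69.7 gives N ≥ 11.286, so the minimum integer is 12.
Step size = 6.12/4096 V = 1.49 mV.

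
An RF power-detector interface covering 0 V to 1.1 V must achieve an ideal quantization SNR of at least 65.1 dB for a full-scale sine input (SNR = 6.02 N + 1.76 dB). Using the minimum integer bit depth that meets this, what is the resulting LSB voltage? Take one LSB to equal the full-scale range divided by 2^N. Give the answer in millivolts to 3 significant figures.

0.537 mV

V_FS = 1.1 V.
N ≥ (65.1 − 1.76)/6.02 = 10.522 → N_min = 11.
Step size = 1.1/2048 V = 0.537 mV.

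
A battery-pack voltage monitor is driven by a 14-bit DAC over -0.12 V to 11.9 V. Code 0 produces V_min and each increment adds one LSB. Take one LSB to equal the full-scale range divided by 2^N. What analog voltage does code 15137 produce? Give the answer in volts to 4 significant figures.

10.99 V

Range = 11.9 − (-0.12) = 12.02 V. LSB = 12.02 V / 2^14.
V_out = -0.12 + 15137 × (12.02/16384) V
      = -0.12 + 11.1051 = 10.9851 V.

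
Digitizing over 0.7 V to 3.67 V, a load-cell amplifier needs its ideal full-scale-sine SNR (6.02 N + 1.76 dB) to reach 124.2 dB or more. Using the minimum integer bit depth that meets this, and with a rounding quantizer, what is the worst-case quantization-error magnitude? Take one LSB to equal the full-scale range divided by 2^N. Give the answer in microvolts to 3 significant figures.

Span: 3.67 V − (0.7 V) = 2.97 V.
N ≥ (124.2 − 1.76)/6.02 = 20.339 → N_min = 21.
LSB = 2.97 V / 2^21 = 1.4162 µV.
Half an LSB is 0.708 µV.

0.708 µV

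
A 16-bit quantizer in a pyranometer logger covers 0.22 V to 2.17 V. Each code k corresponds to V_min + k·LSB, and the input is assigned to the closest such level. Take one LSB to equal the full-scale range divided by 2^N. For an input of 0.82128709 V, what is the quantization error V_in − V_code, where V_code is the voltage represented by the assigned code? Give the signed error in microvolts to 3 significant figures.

The full-scale span is 2.17 − (0.22) = 1.95 V. LSB = 1.95 V / 2^16 ≈ 29.75 µV.
(0.82128709 − (0.22)) / LSB = 0.60128709 × 65536/1.95 = 20208.1799. Nearest integer: k = 20208.
Reconstructed level: 0.22 + 20208 × 1.95/65536 V = 0.82128173828 V.
e = 0.82128709 − (0.82128173828) = +5.35 µV.

+5.35 µV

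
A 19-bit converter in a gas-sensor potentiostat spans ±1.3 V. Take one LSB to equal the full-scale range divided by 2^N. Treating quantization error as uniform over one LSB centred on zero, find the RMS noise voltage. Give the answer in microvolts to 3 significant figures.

Span: 1.3 V − (-1.3 V) = 2.6 V.
LSB = 2.6 V ÷ 2^19 = 2.6/524288 V = 4.9591 µV.
V_rms = LSB/√12 = 4.9591 µV / √12 = 1.43 µV.

1.43 µV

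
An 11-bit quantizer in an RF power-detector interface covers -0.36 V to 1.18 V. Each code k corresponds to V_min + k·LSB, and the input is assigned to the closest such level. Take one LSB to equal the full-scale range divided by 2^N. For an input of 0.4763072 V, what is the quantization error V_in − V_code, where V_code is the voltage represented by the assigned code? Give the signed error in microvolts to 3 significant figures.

The full-scale span is 1.18 − (-0.36) = 1.54 V. LSB = 1.54 V / 2^11 ≈ 0.7520 mV.
Position in LSBs: (0.4763072 − (-0.36)) × 2048/1.54 = 1112.1800; rounding gives k = 1112.
V_code = -0.36 + (1112/2048) × 1.54 = 0.4761718750 V.
Error = V_in − V_code = 0.4763072 − (0.4761718750) = +135 µV.

+135 µV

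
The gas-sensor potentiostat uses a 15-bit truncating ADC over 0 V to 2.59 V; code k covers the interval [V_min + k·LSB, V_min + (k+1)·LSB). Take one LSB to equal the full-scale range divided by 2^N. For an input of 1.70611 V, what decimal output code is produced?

21585

Range is 2.59 V. LSB = 2.59 V / 2^15 ≈ 79.04 µV.
code = ⌊(V_in − V_min)/LSB⌋ = ⌊(V_in − V_min) × 2^15 / range⌋
     = ⌊(1.70611 − (0)) × 32768 / 2.59⌋ = ⌊1.70611 × 32768/2.59⌋
     = ⌊21585.256⌋ = 21585.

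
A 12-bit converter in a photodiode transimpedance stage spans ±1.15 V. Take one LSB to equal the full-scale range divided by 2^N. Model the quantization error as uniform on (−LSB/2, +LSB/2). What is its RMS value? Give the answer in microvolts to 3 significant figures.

Span: 1.15 V − (-1.15 V) = 2.3 V.
Step size = 2.3/4096 V = 0.56152 mV.
RMS of a uniform error over width LSB is LSB/√12 = 162 µV.

162 µV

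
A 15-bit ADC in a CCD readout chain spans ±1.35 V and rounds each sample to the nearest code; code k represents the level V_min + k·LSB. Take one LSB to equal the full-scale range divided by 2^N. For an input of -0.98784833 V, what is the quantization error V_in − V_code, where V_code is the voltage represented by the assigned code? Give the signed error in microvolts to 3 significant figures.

Range = 1.35 − (-1.35) = 2.7 V. LSB = 2.7 V / 2^15 ≈ 82.40 µV.
Position in LSBs: (-0.98784833 − (-1.35)) × 32768/2.7 = 4395.1800; rounding gives k = 4395.
Reconstructed level: -1.35 + 4395 × 2.7/32768 V = -0.98786315918 V.
V_in − V_code = -0.98784833 − (-0.98786315918) = +14.8 µV.

+14.8 µV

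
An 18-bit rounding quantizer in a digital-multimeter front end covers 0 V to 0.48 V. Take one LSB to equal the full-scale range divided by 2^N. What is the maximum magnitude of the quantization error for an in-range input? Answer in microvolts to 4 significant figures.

Range is 0.48 V.
One LSB is 0.48 V / 262144 = 1.83105 µV.
|e|_max = LSB/2 = 0.9155 µV.

0.9155 µV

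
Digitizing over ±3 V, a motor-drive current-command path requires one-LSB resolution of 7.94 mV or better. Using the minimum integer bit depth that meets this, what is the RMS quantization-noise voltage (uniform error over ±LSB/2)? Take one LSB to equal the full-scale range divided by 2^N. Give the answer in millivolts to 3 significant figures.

1.69 mV

The full-scale span is 3 − (-3) = 6 V.
Need 2^N ≥ 6 V / 7.94 mV = 755.7 → N_min = 10.
LSB = 6 V ÷ 2^10 = 6/1024 V = 5.8594 mV.
σ_q = LSB/√12 = 5.8594 mV/3.4641 = 1.69 mV.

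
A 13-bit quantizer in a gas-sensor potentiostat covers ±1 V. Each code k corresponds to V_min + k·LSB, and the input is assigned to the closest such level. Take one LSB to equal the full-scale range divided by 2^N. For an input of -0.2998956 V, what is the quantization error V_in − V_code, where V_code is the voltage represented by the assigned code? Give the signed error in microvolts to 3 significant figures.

−90.9 µV

Full-scale range = 1 V − (-1 V) = 2 V. LSB = 2 V / 2^13 ≈ 244.1 µV.
Position in LSBs: (-0.2998956 − (-1)) × 8192/2 = 2867.6276; rounding gives k = 2868.
Reconstructed level: -1 + 2868 × 2/8192 V = -0.2998046875 V.
e = -0.2998956 − (-0.2998046875) = −90.9 µV.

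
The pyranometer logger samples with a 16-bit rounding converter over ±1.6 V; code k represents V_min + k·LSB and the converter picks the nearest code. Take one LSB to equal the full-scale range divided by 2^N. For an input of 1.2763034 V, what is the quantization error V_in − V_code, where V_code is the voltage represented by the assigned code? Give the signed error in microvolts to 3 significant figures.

Span: 1.6 V − (-1.6 V) = 3.2 V. LSB = 3.2 V / 2^16 ≈ 48.83 µV.
(1.2763034 − (-1.6)) / LSB = 2.8763034 × 65536/3.2 = 58906.6936. Nearest integer: k = 58907.
V_code = V_min + k × range/2^16 = -1.6 + 58907 × 3.2/65536 = 1.2763183594 V.
e = 1.2763034 − (1.2763183594) = −15.0 µV.

−15.0 µV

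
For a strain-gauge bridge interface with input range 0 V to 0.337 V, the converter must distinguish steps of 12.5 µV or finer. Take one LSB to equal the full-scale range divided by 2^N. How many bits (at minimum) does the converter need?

Full-scale range = 0.337 V.
Need 2^N ≥ 0.337 V / 12.5 µV = 26960 → N_min = 15.

15 bits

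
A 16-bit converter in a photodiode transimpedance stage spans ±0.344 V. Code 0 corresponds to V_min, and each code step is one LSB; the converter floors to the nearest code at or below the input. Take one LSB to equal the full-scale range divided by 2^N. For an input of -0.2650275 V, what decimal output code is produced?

Full-scale range = 0.344 V − (-0.344 V) = 0.688 V. LSB = 0.688 V / 2^16 ≈ 10.50 µV.
code = ⌊(V_in − V_min)/LSB⌋ = ⌊(V_in − V_min) × 2^16 / range⌋
     = ⌊(-0.2650275 − (-0.344)) × 65536 / 0.688⌋ = ⌊0.0789725 × 65536/0.688⌋
     = ⌊7522.590⌋ = 7522.

7522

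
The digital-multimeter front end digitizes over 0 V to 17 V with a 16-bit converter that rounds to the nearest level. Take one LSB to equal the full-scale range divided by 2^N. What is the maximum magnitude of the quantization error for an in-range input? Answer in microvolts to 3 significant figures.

Range is 17 V.
LSB = 17 V ÷ 2^16 = 17/65536 V = 259.40 µV.
|e|_max = LSB/2 = 130 µV.

130 µV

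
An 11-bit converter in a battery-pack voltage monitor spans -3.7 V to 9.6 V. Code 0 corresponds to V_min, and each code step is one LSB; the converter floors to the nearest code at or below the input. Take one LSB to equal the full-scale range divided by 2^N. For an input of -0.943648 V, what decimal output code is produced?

Range = 9.6 − (-3.7) = 13.3 V. LSB = 13.3 V / 2^11 ≈ 6.494 mV.
V_in − V_min = -0.943648 − (-3.7) = 2.756352 V.
Divide by LSB: 2.756352 × 2048/13.3 = 424.4368.
Truncating gives code 424.

424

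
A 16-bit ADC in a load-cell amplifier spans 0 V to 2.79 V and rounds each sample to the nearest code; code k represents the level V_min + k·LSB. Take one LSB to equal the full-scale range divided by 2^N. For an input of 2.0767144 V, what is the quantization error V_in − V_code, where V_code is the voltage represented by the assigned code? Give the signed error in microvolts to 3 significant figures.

+8.62 µV

Range is 2.79 V. LSB = 2.79 V / 2^16 ≈ 42.57 µV.
(2.0767144 − (0)) / LSB = 2.0767144 × 65536/2.79 = 48781.2025. Nearest integer: k = 48781.
V_code = 0 + (48781/65536) × 2.79 = 2.0767057800 V.
e = 2.0767144 − (2.0767057800) = +8.62 µV.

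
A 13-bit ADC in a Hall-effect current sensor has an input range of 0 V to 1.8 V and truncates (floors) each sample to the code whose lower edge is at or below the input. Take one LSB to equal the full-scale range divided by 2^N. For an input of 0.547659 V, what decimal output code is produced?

Span = 1.8 V. LSB = 1.8 V / 2^13 ≈ 219.7 µV.
code = ⌊(V_in − V_min)/LSB⌋ = ⌊(V_in − V_min) × 2^13 / range⌋
     = ⌊(0.547659 − (0)) × 8192 / 1.8⌋ = ⌊0.547659 × 8192/1.8⌋
     = ⌊2492.457⌋ = 2492.

2492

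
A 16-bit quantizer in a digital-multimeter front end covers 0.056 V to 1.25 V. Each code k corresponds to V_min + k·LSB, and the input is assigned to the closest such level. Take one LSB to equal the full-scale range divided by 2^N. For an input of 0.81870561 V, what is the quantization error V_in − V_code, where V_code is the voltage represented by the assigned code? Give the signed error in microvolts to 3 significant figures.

+3.86 µV

Span: 1.25 V − (0.056 V) = 1.194 V. LSB = 1.194 V / 2^16 ≈ 18.22 µV.
Position in LSBs: (0.81870561 − (0.056)) × 65536/1.194 = 41863.2118; rounding gives k = 41863.
V_code = 0.056 + (41863/65536) × 1.194 = 0.81870175171 V.
V_in − V_code = 0.81870561 − (0.81870175171) = +3.86 µV.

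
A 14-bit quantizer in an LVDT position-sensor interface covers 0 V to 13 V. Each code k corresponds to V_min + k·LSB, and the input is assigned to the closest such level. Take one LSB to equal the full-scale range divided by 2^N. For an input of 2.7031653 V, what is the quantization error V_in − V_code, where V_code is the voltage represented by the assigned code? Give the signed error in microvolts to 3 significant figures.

Range is 13 V. LSB = 13 V / 2^14 ≈ 0.7935 mV.
Position in LSBs: (2.7031653 − (0)) × 16384/13 = 3406.8200; rounding gives k = 3407.
Reconstructed level: 0 + 3407 × 13/16384 V = 2.7033081055 V.
e = 2.7031653 − (2.7033081055) = −143 µV.

−143 µV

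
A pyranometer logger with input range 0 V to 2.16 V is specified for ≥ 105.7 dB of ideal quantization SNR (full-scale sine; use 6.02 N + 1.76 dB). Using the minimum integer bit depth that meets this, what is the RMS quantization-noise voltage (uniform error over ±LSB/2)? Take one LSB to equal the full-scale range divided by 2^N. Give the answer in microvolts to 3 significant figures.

2.38 µV

Span = 2.16 V.
N ≥ (105.7 − 1.76)/6.02 = 17.266 → N_min = 18.
Step size = 2.16/262144 V = 8.2397 µV.
V_rms = LSB/√12 = 2.38 µV.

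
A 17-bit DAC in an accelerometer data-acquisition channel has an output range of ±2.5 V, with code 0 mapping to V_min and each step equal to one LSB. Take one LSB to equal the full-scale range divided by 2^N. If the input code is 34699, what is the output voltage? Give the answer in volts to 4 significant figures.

-1.176 V

Span: 2.5 V − (-2.5 V) = 5 V. LSB = 5 V / 2^17.
Output = V_min + (34699/131072) × range = -2.5 + 0.264732 × 5 V
      = -2.5 V + 1.32366 V = -1.17634 V.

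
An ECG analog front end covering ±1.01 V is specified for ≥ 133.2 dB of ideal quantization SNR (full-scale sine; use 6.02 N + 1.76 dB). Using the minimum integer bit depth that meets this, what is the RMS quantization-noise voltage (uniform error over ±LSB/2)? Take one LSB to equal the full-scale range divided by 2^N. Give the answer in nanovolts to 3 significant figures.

139 nV

Full-scale range = 1.01 V − (-1.01 V) = 2.02 V.
N ≥ (133.2 − 1.76)/6.02 = 21.834 → N_min = 22.
One LSB is 2.02 V / 4194304 = 481.61 nV.
RMS noise = LSB/√12 = 139 nV.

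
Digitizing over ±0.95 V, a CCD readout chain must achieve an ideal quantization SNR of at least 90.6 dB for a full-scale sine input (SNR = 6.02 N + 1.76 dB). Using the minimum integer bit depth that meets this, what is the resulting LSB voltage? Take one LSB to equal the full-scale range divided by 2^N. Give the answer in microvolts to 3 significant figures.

Span: 0.95 V − (-0.95 V) = 1.9 V.
Required N = ⌈(90.6 − 1.76)/6.02⌉ = ⌈14.757⌉ = 15.
One LSB is 1.9 V / 32768 = 58.0 µV.

58.0 µV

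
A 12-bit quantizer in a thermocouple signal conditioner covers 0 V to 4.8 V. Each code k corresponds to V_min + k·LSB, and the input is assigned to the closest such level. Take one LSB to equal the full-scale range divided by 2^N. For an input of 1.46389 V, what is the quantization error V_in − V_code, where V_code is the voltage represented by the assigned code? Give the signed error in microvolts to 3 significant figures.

Full-scale range = 4.8 V. LSB = 4.8 V / 2^12 ≈ 1.172 mV.
Position in LSBs: (1.46389 − (0)) × 4096/4.8 = 1249.1861; rounding gives k = 1249.
V_code = 0 + (1249/4096) × 4.8 = 1.463671875 V.
e = 1.46389 − (1.463671875) = +218 µV.

+218 µV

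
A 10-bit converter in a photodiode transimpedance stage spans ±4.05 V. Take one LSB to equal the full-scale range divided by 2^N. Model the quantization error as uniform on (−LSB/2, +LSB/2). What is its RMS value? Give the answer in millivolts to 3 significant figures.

2.28 mV

Span: 4.05 V − (-4.05 V) = 8.1 V.
One LSB is 8.1 V / 1024 = 7.9102 mV.
For a uniform distribution on [−LSB/2, +LSB/2], V_rms = LSB/√12 = 7.9102 mV/3.4641 = 2.28 mV.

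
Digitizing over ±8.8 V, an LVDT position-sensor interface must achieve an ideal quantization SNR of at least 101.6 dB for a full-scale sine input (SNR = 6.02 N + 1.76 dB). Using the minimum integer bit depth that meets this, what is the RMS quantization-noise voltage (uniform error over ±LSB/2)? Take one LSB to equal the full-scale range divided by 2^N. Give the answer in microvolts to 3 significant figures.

38.8 µV

Full-scale range = 8.8 V − (-8.8 V) = 17.6 V.
Solving 6.02 N ≥ 101.6 − 1.76: N ≥ 16.585. Round up → N = 17.
LSB = 17.6 V ÷ 2^17 = 17.6/131072 V = 134.28 µV.
RMS noise = LSB/√12 = 38.8 µV.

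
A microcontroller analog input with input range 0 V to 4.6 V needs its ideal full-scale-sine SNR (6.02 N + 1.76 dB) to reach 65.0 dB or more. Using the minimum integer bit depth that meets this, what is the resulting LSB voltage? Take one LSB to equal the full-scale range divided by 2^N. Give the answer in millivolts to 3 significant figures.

Span = 4.6 V.
N ≥ (65.0 − 1.76)/6.02 = 10.505 → N_min = 11.
One LSB is 4.6 V / 2048 = 2.25 mV.

2.25 mV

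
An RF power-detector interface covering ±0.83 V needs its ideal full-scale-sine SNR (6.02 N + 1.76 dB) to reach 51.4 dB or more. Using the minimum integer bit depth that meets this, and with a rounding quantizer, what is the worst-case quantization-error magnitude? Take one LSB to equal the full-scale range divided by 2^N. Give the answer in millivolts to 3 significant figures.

The full-scale span is 0.83 − (-0.83) = 1.66 V.
N ≥ (51.4 − 1.76)/6.02 = 8.246 → N_min = 9.
Step size = 1.66/512 V = 3.2422 mV.
Max error for round-to-nearest is LSB/2 = 1.62 mV.

1.62 mV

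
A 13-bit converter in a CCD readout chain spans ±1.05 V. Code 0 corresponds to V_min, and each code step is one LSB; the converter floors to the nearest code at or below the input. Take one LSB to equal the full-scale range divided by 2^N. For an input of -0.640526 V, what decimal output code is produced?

Range = 1.05 − (-1.05) = 2.1 V. LSB = 2.1 V / 2^13 ≈ 256.3 µV.
code = ⌊(V_in − V_min)/LSB⌋ = ⌊(V_in − V_min) × 2^13 / range⌋
     = ⌊(-0.640526 − (-1.05)) × 8192 / 2.1⌋ = ⌊0.409474 × 8192/2.1⌋
     = ⌊1597.339⌋ = 1597.

1597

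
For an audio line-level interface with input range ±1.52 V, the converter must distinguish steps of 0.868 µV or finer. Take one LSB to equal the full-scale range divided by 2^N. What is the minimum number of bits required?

22 bits

Full-scale range = 1.52 V − (-1.52 V) = 3.04 V.
Levels needed ≥ 3.04/0.868 µV = 3.502e6. 2^22 = 4194304 suffices, so N_min = 22.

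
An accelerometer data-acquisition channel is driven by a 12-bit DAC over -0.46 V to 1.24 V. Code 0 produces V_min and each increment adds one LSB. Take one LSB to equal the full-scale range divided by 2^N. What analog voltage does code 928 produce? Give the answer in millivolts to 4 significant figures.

Full-scale range = 1.24 V − (-0.46 V) = 1.7 V. LSB = 1.7 V / 2^12.
Output = V_min + (928/4096) × range = -0.46 + 0.226563 × 1.7 V
      = -0.46 + 0.385156 = -0.0748438 V.

-74.84 mV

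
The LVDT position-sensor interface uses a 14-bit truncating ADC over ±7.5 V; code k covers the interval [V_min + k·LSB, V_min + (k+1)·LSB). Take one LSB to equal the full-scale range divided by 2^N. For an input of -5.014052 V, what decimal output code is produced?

The full-scale span is 7.5 − (-7.5) = 15 V. LSB = 15 V / 2^14 ≈ 0.9155 mV.
V_in − V_min = -5.014052 − (-7.5) = 2.485948 V.
Divide by LSB: 2.485948 × 16384/15 = 2715.3181.
Truncating gives code 2715.

2715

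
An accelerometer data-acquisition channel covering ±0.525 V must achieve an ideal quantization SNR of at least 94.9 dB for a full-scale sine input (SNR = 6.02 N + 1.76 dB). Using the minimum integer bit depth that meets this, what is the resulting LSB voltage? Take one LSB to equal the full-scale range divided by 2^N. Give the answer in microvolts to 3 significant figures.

16.0 µV

Full-scale range = 0.525 V − (-0.525 V) = 1.05 V.
Solving 6.02 N ≥ 94.9 − 1.76: N ≥ 15.472. Round up → N = 16.
Step size = 1.05/65536 V = 16.0 µV.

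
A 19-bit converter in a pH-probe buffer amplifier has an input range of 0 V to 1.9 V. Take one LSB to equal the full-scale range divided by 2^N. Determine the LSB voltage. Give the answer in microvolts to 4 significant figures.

3.624 µV

Range is 1.9 V.
There are 2^19 = 524288 steps.
Step size = 1.9/524288 V = 3.624 µV.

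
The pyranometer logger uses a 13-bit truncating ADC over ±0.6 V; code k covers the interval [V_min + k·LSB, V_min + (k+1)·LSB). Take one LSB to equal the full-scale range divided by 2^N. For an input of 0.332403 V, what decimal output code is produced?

Range = 0.6 − (-0.6) = 1.2 V. LSB = 1.2 V / 2^13 ≈ 146.5 µV.
code = ⌊(V_in − V_min)/LSB⌋ = ⌊(V_in − V_min) × 2^13 / range⌋
     = ⌊(0.332403 − (-0.6)) × 8192 / 1.2⌋ = ⌊0.932403 × 8192/1.2⌋
     = ⌊6365.204⌋ = 6365.

6365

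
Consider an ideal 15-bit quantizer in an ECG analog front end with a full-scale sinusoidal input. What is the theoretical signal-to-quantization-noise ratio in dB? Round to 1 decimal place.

92.1 dB

SNR = 6.02·15 + 1.76 = 92.06 dB.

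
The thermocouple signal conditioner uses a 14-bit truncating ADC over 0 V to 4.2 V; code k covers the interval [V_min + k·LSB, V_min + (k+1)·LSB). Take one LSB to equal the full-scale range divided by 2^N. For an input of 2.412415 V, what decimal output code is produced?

9410

Full-scale range = 4.2 V. LSB = 4.2 V / 2^14 ≈ 256.3 µV.
V_in − V_min = 2.412415 − (0) = 2.412415 V.
Divide by LSB: 2.412415 × 16384/4.2 = 9410.7160.
Truncating gives code 9410.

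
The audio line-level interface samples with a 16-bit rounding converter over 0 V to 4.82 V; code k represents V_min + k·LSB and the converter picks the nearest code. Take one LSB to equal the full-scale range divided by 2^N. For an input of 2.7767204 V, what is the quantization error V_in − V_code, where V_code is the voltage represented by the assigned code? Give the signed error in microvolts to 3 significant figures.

Span = 4.82 V. LSB = 4.82 V / 2^16 ≈ 73.55 µV.
(2.7767204 − (0)) / LSB = 2.7767204 × 65536/4.82 = 37754.1801. Nearest integer: k = 37754.
V_code = V_min + k × range/2^16 = 0 + 37754 × 4.82/65536 = 2.7767071533 V.
e = 2.7767204 − (2.7767071533) = +13.2 µV.

+13.2 µV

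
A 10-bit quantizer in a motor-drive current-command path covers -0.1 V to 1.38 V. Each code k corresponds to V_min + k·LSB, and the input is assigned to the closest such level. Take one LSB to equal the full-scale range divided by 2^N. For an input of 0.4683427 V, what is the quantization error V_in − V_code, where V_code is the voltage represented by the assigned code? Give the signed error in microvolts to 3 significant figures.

+335 µV

Range = 1.38 − (-0.1) = 1.48 V. LSB = 1.48 V / 2^10 ≈ 1.445 mV.
(0.4683427 − (-0.1)) / LSB = 0.5683427 × 1024/1.48 = 393.2317. Nearest integer: k = 393.
Reconstructed level: -0.1 + 393 × 1.48/1024 V = 0.4680078125 V.
e = 0.4683427 − (0.4680078125) = +335 µV.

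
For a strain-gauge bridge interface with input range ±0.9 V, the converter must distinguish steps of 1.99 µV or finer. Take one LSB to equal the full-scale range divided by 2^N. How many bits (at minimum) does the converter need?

Full-scale range = 0.9 V − (-0.9 V) = 1.8 V.
Need 2^N ≥ 1.8 V / 1.99 µV = 904500 → N_min = 20.

20 bits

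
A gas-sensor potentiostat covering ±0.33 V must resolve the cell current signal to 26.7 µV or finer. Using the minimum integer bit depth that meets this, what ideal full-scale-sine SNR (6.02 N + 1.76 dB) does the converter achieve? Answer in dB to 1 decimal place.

92.1 dB

The full-scale span is 0.33 − (-0.33) = 0.66 V.
Need 2^N ≥ 0.66 V / 26.7 µV = 24720 → N_min = 15.
6.02(15) + 1.76 = 92.06 dB.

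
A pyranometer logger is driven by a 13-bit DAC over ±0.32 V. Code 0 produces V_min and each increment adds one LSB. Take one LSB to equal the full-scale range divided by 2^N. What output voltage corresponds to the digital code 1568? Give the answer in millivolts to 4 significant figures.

-197.5 mV

Span: 0.32 V − (-0.32 V) = 0.64 V. LSB = 0.64 V / 2^13.
V_out = -0.32 + 1568 × (0.64/8192) V
      = -0.32 + 0.122500 = -0.197500 V.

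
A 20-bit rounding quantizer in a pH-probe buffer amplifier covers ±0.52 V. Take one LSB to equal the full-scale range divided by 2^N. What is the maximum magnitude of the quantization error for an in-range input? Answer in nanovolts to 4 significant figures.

495.9 nV

The full-scale span is 0.52 − (-0.52) = 1.04 V.
LSB = 1.04 V ÷ 2^20 = 1.04/1048576 V = 0.991821 µV.
Worst-case error for round-to-nearest is half an LSB: 495.9 nV.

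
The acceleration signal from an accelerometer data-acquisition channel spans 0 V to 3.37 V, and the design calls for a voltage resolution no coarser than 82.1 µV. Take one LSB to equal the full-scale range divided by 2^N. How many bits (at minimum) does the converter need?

16 bits

Range is 3.37 V.
Levels needed ≥ 3.37/82.1 µV = 41050. 2^16 = 65536 suffices, so N_min = 16.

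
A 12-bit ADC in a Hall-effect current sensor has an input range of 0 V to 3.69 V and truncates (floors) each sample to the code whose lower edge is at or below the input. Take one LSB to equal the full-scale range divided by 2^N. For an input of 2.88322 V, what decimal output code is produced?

Span = 3.69 V. LSB = 3.69 V / 2^12 ≈ 0.9009 mV.
code = ⌊(V_in − V_min)/LSB⌋ = ⌊(V_in − V_min) × 2^12 / range⌋
     = ⌊(2.88322 − (0)) × 4096 / 3.69⌋ = ⌊2.88322 × 4096/3.69⌋
     = ⌊3200.452⌋ = 3200.

3200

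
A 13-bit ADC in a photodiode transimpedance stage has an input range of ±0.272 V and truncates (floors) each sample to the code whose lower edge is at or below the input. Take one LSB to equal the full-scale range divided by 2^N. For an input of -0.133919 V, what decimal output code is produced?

2079

Span: 0.272 V − (-0.272 V) = 0.544 V. LSB = 0.544 V / 2^13 ≈ 66.41 µV.
V_in − V_min = -0.133919 − (-0.272) = 0.138081 V.
Divide by LSB: 0.138081 × 8192/0.544 = 2079.3374.
Truncating gives code 2079.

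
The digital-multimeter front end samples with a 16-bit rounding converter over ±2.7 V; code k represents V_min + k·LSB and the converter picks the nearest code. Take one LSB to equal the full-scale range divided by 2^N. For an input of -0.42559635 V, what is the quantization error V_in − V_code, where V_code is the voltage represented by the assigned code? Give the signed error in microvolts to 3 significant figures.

The full-scale span is 2.7 − (-2.7) = 5.4 V. LSB = 5.4 V / 2^16 ≈ 82.40 µV.
(V_in − V_min)/LSB = (-0.42559635 − (-2.7)) × 65536/5.4 = 27602.8366 → nearest code k = 27603.
V_code = V_min + k × range/2^16 = -2.7 + 27603 × 5.4/65536 = -0.42558288574 V.
e = -0.42559635 − (-0.42558288574) = −13.5 µV.

−13.5 µV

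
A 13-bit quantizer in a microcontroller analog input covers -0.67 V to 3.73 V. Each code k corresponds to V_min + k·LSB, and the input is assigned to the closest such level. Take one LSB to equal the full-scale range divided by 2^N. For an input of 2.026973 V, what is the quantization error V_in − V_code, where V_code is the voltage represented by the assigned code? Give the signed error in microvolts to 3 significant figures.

Span: 3.73 V − (-0.67 V) = 4.4 V. LSB = 4.4 V / 2^13 ≈ 0.5371 mV.
Position in LSBs: (2.026973 − (-0.67)) × 8192/4.4 = 5021.2734; rounding gives k = 5021.
V_code = V_min + k × range/2^13 = -0.67 + 5021 × 4.4/8192 = 2.026826172 V.
V_in − V_code = 2.026973 − (2.026826172) = +147 µV.

+147 µV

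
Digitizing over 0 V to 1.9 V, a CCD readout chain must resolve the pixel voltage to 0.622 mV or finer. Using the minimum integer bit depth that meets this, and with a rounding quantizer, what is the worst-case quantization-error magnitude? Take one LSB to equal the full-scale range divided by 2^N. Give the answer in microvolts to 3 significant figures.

Span = 1.9 V.
Need 2^N ≥ 1.9 V / 0.622 mV = 3055 → N_min = 12.
LSB = 1.9 V / 2^12 = 463.87 µV.
|e|_max = LSB/2 = 232 µV.

232 µV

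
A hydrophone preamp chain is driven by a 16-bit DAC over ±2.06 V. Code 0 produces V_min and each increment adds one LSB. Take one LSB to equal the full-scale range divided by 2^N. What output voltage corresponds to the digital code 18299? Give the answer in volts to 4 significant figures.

-0.9096 V

Range = 2.06 − (-2.06) = 4.12 V. LSB = 4.12 V / 2^16.
V_out = -2.06 + 18299 × (4.12/65536) V
      = -2.06 V + 1.15039 V = -0.909611 V.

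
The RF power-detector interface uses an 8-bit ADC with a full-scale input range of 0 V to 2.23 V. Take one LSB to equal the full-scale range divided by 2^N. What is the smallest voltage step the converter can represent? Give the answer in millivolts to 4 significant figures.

8.711 mV

V_FS = 2.23 V.
There are 2^8 = 256 steps.
LSB = 2.23 V ÷ 2^8 = 2.23/256 V = 8.711 mV.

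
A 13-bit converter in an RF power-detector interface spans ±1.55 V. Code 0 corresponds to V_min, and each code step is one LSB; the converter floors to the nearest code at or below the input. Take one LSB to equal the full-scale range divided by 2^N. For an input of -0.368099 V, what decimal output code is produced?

The full-scale span is 1.55 − (-1.55) = 3.1 V. LSB = 3.1 V / 2^13 ≈ 378.4 µV.
(V_in − V_min) × 2^13/range = (-0.368099 − (-1.55)) × 8192/3.1 = 3123.269.
Floor → code = 3123.

3123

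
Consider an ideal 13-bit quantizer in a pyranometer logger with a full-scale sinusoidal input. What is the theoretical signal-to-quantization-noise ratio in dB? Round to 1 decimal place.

80.0 dB

6.02(13) + 1.76 = 78.26 + 1.76 = 80.02 dB.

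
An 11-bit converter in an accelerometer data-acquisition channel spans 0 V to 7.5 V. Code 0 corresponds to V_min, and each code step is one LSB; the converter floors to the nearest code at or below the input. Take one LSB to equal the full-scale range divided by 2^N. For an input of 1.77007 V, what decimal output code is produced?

Full-scale range = 7.5 V. LSB = 7.5 V / 2^11 ≈ 3.662 mV.
code = ⌊(V_in − V_min)/LSB⌋ = ⌊(V_in − V_min) × 2^11 / range⌋
     = ⌊(1.77007 − (0)) × 2048 / 7.5⌋ = ⌊1.77007 × 2048/7.5⌋
     = ⌊483.347⌋ = 483.

483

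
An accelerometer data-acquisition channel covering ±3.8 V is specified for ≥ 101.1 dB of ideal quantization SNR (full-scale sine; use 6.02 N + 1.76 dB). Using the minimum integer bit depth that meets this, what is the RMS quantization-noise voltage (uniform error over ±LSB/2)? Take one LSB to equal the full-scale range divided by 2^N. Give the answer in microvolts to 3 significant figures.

16.7 µV

Full-scale range = 3.8 V − (-3.8 V) = 7.6 V.
Solving 6.02 N ≥ 101.1 − 1.76: N ≥ 16.502. Round up → N = 17.
LSB = 7.6 V ÷ 2^17 = 7.6/131072 V = 57.983 µV.
σ_q = LSB/√12 = 57.983 µV/3.4641 = 16.7 µV.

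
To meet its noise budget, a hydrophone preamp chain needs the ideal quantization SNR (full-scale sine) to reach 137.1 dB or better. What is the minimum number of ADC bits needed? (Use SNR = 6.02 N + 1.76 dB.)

6.02 N + 1.76 ≥ 137.1 gives N ≥ 22.482, so the minimum integer is 23.

23 bits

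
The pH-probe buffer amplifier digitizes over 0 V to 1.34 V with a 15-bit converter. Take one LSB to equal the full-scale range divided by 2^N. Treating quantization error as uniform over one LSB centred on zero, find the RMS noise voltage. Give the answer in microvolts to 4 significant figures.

11.80 µV

Range is 1.34 V.
One LSB is 1.34 V / 32768 = 40.8936 µV.
V_rms = LSB/√12 = 40.8936 µV / √12 = 11.80 µV.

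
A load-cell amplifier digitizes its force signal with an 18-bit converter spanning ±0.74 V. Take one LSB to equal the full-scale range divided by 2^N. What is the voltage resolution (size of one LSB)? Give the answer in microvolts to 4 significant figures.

Range = 0.74 − (-0.74) = 1.48 V.
There are 2^18 = 262144 steps.
Step size = 1.48/262144 V = 5.646 µV.

5.646 µV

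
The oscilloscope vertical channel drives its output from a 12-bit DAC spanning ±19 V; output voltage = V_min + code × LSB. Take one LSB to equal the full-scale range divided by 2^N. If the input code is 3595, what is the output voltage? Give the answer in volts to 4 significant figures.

14.35 V

Range = 19 − (-19) = 38 V. LSB = 38 V / 2^12.
V_out = V_min + code × LSB = -19 V + 3595 × 38 V / 4096
      = -19 V + 33.3521 V = 14.3521 V.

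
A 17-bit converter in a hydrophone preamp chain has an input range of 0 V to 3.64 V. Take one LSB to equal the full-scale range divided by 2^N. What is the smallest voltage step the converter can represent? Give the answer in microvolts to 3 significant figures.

27.8 µV

Span = 3.64 V.
2^17 = 131072 levels.
One LSB is 3.64 V / 131072 = 27.8 µV.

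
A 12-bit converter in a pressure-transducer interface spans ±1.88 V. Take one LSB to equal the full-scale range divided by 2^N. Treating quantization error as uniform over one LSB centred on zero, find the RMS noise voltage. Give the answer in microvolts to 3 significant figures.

265 µV

Span: 1.88 V − (-1.88 V) = 3.76 V.
LSB = 3.76 V / 2^12 = 0.91797 mV.
V_rms = LSB/√12 = 0.91797 mV / √12 = 265 µV.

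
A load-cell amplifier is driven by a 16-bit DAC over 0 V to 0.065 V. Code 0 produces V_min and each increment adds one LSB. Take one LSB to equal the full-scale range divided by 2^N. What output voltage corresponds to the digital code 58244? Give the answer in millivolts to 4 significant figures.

V_FS = 0.065 V. LSB = 0.065 V / 2^16.
Output = V_min + (58244/65536) × range = 0 + 0.888733 × 0.065 V
      = 0 + 0.0577676 = 0.0577676 V.

57.77 mV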